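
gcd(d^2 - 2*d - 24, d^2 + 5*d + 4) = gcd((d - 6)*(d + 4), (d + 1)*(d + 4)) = d + 4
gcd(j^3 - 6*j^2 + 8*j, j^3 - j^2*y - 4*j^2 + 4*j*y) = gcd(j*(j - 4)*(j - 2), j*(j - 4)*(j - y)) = j^2 - 4*j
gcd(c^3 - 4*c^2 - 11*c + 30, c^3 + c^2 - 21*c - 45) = c^2 - 2*c - 15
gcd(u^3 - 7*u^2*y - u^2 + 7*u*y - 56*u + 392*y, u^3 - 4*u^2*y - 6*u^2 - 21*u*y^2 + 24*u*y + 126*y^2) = -u + 7*y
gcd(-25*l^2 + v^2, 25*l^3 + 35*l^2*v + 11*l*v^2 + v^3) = 5*l + v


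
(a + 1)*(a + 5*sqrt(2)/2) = a^2 + a + 5*sqrt(2)*a/2 + 5*sqrt(2)/2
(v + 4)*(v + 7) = v^2 + 11*v + 28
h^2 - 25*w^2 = (h - 5*w)*(h + 5*w)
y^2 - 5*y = y*(y - 5)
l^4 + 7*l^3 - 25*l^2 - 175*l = l*(l - 5)*(l + 5)*(l + 7)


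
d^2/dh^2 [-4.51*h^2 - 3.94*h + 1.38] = -9.02000000000000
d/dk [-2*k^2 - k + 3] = -4*k - 1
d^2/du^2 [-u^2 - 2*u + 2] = -2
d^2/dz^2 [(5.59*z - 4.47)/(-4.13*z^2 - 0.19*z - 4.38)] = (-(5.59*z - 4.47)*(8.26*z + 0.19)*(16.52*z + 0.38) + (138.5202*z - 34.798)*(4.13*z^2 + 0.19*z + 4.38))/(4.13*z^2 + 0.19*z + 4.38)^3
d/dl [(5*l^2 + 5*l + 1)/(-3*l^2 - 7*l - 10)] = (-20*l^2 - 94*l - 43)/(9*l^4 + 42*l^3 + 109*l^2 + 140*l + 100)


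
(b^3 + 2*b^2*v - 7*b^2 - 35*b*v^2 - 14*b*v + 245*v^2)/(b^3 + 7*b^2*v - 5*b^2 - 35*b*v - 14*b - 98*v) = (b - 5*v)/(b + 2)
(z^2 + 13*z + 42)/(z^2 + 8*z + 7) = (z + 6)/(z + 1)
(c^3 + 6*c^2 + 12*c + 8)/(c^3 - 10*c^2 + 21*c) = (c^3 + 6*c^2 + 12*c + 8)/(c*(c^2 - 10*c + 21))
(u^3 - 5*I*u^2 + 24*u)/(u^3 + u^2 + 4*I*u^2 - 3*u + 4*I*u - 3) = u*(u - 8*I)/(u^2 + u*(1 + I) + I)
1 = 1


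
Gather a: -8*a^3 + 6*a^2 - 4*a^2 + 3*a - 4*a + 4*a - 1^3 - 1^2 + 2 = -8*a^3 + 2*a^2 + 3*a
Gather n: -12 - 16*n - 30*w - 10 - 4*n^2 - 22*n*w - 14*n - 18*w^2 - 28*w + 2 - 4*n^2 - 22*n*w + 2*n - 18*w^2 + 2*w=-8*n^2 + n*(-44*w - 28) - 36*w^2 - 56*w - 20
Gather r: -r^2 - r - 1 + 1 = -r^2 - r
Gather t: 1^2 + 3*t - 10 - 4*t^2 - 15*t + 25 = -4*t^2 - 12*t + 16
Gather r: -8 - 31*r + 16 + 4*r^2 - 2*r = 4*r^2 - 33*r + 8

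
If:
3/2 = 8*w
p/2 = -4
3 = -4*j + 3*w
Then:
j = -39/64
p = -8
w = 3/16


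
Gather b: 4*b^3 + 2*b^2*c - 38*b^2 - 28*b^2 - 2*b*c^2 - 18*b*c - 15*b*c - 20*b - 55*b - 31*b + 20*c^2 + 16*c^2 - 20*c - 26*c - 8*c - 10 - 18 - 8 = 4*b^3 + b^2*(2*c - 66) + b*(-2*c^2 - 33*c - 106) + 36*c^2 - 54*c - 36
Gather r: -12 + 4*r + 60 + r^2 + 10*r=r^2 + 14*r + 48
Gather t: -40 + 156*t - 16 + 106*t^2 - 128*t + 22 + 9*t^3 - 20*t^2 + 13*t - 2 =9*t^3 + 86*t^2 + 41*t - 36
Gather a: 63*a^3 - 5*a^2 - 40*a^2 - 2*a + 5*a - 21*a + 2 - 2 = 63*a^3 - 45*a^2 - 18*a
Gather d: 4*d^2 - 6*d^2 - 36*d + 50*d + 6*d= -2*d^2 + 20*d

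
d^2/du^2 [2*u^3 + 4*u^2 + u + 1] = 12*u + 8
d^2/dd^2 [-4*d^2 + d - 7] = -8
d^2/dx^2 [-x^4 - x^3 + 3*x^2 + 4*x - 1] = -12*x^2 - 6*x + 6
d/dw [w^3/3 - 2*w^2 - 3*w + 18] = w^2 - 4*w - 3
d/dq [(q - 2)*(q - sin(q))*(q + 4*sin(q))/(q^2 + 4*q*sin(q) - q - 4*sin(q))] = (-q^2*cos(q) + q^2 + 3*q*cos(q) - 2*q - sin(q) - 2*cos(q) + 2)/(q^2 - 2*q + 1)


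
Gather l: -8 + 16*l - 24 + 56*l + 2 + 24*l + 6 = 96*l - 24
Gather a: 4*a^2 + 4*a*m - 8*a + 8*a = 4*a^2 + 4*a*m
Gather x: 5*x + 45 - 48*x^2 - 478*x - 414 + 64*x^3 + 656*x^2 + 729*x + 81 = 64*x^3 + 608*x^2 + 256*x - 288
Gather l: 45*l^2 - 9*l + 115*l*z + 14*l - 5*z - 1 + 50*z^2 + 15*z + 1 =45*l^2 + l*(115*z + 5) + 50*z^2 + 10*z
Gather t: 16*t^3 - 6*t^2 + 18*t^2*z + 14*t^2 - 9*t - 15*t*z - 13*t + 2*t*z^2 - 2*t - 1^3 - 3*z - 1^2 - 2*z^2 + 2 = 16*t^3 + t^2*(18*z + 8) + t*(2*z^2 - 15*z - 24) - 2*z^2 - 3*z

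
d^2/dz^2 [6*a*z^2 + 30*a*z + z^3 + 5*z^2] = 12*a + 6*z + 10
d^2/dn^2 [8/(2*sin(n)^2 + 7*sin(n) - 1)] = 8*(-16*sin(n)^4 - 42*sin(n)^3 - 33*sin(n)^2 + 77*sin(n) + 102)/(7*sin(n) - cos(2*n))^3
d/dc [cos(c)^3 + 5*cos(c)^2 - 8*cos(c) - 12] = (-3*cos(c)^2 - 10*cos(c) + 8)*sin(c)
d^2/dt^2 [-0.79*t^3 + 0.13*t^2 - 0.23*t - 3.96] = 0.26 - 4.74*t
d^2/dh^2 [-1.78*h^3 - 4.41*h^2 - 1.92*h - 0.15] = -10.68*h - 8.82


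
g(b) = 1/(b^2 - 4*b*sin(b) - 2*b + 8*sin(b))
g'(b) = (4*b*cos(b) - 2*b + 4*sin(b) - 8*cos(b) + 2)/(b^2 - 4*b*sin(b) - 2*b + 8*sin(b))^2 = 2*(2*b*cos(b) - b + 2*sin(b) - 4*cos(b) + 1)/((b - 2)^2*(b - 4*sin(b))^2)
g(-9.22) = 0.01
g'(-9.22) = 0.01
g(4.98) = 0.04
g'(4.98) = -0.01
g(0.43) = 0.51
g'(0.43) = -0.77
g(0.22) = 0.86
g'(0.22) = -3.34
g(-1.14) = -0.13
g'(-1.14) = -0.07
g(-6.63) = 0.02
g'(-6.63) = -0.01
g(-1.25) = -0.12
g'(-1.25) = -0.05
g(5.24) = 0.04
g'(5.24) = -0.01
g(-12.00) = 0.01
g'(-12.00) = 0.00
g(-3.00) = 0.08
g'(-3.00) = 0.18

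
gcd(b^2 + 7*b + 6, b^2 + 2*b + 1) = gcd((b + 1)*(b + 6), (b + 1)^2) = b + 1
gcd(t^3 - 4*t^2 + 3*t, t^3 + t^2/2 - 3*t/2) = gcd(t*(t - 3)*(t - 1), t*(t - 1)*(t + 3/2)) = t^2 - t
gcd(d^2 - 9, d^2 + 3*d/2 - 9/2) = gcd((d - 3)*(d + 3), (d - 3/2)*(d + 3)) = d + 3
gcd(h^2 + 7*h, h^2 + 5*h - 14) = h + 7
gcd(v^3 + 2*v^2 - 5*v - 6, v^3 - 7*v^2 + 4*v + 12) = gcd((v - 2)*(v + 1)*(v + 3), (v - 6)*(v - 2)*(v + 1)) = v^2 - v - 2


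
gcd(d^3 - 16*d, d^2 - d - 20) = d + 4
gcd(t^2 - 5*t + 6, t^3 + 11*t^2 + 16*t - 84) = t - 2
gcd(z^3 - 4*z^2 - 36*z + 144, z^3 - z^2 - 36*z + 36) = z^2 - 36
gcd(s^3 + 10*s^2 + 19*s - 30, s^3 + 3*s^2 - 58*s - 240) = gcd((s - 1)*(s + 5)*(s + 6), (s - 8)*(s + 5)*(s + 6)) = s^2 + 11*s + 30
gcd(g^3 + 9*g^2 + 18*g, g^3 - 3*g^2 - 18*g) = g^2 + 3*g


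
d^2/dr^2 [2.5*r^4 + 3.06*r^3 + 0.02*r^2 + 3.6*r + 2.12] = 30.0*r^2 + 18.36*r + 0.04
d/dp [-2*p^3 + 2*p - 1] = 2 - 6*p^2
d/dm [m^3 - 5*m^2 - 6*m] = 3*m^2 - 10*m - 6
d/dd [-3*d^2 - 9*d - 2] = -6*d - 9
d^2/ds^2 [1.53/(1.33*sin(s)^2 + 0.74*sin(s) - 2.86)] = (-10.825668*sin(s)^4 - 4.517478*sin(s)^3 - 7.878582*sin(s)^2 + 5.796864*sin(s) + 13.315284)/(1.33*sin(s)^2 + 0.74*sin(s) - 2.86)^3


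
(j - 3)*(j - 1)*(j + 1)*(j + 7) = j^4 + 4*j^3 - 22*j^2 - 4*j + 21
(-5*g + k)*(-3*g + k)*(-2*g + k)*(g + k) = -30*g^4 + g^3*k + 21*g^2*k^2 - 9*g*k^3 + k^4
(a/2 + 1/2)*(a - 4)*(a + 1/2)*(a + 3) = a^4/2 + a^3/4 - 13*a^2/2 - 37*a/4 - 3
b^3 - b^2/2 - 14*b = b*(b - 4)*(b + 7/2)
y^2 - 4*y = y*(y - 4)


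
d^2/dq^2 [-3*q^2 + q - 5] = -6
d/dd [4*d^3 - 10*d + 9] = 12*d^2 - 10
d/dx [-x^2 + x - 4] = 1 - 2*x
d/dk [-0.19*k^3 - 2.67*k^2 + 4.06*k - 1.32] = -0.57*k^2 - 5.34*k + 4.06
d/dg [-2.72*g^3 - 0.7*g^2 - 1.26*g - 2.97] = -8.16*g^2 - 1.4*g - 1.26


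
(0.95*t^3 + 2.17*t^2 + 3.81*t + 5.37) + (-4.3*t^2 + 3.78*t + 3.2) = 0.95*t^3 - 2.13*t^2 + 7.59*t + 8.57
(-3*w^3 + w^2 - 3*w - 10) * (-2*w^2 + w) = 6*w^5 - 5*w^4 + 7*w^3 + 17*w^2 - 10*w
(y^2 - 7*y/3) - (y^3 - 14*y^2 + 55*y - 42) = -y^3 + 15*y^2 - 172*y/3 + 42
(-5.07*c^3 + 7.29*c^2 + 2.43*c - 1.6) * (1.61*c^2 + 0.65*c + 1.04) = -8.1627*c^5 + 8.4414*c^4 + 3.378*c^3 + 6.5851*c^2 + 1.4872*c - 1.664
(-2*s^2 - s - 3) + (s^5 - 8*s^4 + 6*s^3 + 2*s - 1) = s^5 - 8*s^4 + 6*s^3 - 2*s^2 + s - 4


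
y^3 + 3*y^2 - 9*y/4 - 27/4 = (y - 3/2)*(y + 3/2)*(y + 3)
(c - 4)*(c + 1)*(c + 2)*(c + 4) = c^4 + 3*c^3 - 14*c^2 - 48*c - 32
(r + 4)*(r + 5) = r^2 + 9*r + 20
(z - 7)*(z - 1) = z^2 - 8*z + 7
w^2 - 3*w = w*(w - 3)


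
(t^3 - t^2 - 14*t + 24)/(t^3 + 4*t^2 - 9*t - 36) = (t - 2)/(t + 3)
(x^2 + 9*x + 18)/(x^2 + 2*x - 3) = (x + 6)/(x - 1)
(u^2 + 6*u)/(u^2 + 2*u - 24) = u/(u - 4)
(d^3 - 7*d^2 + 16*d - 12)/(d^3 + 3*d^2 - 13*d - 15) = (d^2 - 4*d + 4)/(d^2 + 6*d + 5)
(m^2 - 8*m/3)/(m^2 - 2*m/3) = (3*m - 8)/(3*m - 2)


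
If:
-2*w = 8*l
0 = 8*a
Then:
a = 0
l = -w/4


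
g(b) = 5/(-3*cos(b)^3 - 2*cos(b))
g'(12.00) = 1.85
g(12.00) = -1.43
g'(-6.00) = -0.69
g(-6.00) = -1.09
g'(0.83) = -4.36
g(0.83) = -2.20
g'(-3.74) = -2.05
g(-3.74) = 1.49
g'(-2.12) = 8.78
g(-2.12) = 3.40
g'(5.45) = 4.41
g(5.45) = -2.21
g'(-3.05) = 0.20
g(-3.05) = 1.01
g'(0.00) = 0.00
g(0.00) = -1.00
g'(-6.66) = 0.99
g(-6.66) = -1.17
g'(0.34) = -0.86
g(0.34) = -1.14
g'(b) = 5*(-9*sin(b)*cos(b)^2 - 2*sin(b))/(-3*cos(b)^3 - 2*cos(b))^2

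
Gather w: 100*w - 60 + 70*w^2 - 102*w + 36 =70*w^2 - 2*w - 24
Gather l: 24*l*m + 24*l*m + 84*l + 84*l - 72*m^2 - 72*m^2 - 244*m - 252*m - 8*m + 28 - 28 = l*(48*m + 168) - 144*m^2 - 504*m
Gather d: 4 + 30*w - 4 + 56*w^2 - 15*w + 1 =56*w^2 + 15*w + 1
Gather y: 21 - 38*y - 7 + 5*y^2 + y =5*y^2 - 37*y + 14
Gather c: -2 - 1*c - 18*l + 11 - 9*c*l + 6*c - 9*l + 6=c*(5 - 9*l) - 27*l + 15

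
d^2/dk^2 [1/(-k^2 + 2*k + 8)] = 2*(-k^2 + 2*k + 4*(k - 1)^2 + 8)/(-k^2 + 2*k + 8)^3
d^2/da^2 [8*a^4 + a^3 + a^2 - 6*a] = 96*a^2 + 6*a + 2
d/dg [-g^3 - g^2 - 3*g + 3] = -3*g^2 - 2*g - 3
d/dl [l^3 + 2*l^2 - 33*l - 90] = 3*l^2 + 4*l - 33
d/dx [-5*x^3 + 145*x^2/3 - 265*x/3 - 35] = -15*x^2 + 290*x/3 - 265/3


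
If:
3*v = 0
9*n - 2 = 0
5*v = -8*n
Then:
No Solution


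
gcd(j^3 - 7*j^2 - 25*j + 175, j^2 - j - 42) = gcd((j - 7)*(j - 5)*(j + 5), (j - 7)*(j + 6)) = j - 7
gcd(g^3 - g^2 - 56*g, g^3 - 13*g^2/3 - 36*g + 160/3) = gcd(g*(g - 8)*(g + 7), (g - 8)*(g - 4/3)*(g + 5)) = g - 8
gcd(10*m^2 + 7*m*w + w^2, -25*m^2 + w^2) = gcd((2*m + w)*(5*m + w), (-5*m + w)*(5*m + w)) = 5*m + w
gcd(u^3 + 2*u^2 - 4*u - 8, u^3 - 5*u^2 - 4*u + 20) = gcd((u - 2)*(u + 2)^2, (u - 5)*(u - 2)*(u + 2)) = u^2 - 4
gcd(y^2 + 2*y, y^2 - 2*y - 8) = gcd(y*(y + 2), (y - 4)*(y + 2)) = y + 2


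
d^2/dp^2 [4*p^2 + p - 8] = 8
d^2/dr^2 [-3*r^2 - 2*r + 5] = -6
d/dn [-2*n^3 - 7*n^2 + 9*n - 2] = -6*n^2 - 14*n + 9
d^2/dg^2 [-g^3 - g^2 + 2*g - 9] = -6*g - 2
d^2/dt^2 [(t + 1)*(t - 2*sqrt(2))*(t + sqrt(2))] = 6*t - 2*sqrt(2) + 2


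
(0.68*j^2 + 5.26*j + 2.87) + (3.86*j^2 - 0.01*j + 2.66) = 4.54*j^2 + 5.25*j + 5.53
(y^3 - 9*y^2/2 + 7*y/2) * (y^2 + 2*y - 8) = y^5 - 5*y^4/2 - 27*y^3/2 + 43*y^2 - 28*y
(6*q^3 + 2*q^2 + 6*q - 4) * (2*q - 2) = 12*q^4 - 8*q^3 + 8*q^2 - 20*q + 8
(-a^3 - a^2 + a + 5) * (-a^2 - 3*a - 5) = a^5 + 4*a^4 + 7*a^3 - 3*a^2 - 20*a - 25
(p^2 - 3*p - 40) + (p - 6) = p^2 - 2*p - 46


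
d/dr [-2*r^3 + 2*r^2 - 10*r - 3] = -6*r^2 + 4*r - 10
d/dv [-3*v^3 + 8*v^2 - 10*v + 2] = -9*v^2 + 16*v - 10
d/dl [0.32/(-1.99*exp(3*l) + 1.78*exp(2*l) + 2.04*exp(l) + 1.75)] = (1.9104*exp(2*l) - 1.1392*exp(l) - 0.6528)*exp(l)/(-1.99*exp(3*l) + 1.78*exp(2*l) + 2.04*exp(l) + 1.75)^2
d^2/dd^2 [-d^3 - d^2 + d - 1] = -6*d - 2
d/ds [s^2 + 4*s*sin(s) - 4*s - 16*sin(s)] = 4*s*cos(s) + 2*s + 4*sin(s) - 16*cos(s) - 4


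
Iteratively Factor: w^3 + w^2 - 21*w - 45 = (w + 3)*(w^2 - 2*w - 15) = (w - 5)*(w + 3)*(w + 3)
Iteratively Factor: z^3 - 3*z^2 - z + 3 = (z - 3)*(z^2 - 1) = (z - 3)*(z + 1)*(z - 1)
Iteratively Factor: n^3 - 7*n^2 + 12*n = (n - 3)*(n^2 - 4*n) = n*(n - 3)*(n - 4)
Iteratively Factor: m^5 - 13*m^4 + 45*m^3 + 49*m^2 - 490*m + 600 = (m + 3)*(m^4 - 16*m^3 + 93*m^2 - 230*m + 200) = (m - 4)*(m + 3)*(m^3 - 12*m^2 + 45*m - 50) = (m - 5)*(m - 4)*(m + 3)*(m^2 - 7*m + 10) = (m - 5)*(m - 4)*(m - 2)*(m + 3)*(m - 5)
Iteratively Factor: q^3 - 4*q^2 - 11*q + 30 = (q - 2)*(q^2 - 2*q - 15) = (q - 2)*(q + 3)*(q - 5)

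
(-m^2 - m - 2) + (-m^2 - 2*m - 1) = -2*m^2 - 3*m - 3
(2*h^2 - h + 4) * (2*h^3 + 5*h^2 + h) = 4*h^5 + 8*h^4 + 5*h^3 + 19*h^2 + 4*h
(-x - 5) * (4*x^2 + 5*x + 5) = -4*x^3 - 25*x^2 - 30*x - 25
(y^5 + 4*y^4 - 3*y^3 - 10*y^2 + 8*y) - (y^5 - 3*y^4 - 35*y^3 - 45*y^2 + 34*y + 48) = 7*y^4 + 32*y^3 + 35*y^2 - 26*y - 48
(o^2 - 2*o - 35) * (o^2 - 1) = o^4 - 2*o^3 - 36*o^2 + 2*o + 35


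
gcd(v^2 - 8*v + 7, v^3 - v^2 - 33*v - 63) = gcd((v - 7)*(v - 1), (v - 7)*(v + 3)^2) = v - 7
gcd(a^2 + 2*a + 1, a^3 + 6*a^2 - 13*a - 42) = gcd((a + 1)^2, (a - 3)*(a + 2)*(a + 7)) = 1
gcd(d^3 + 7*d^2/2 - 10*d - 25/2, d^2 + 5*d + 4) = d + 1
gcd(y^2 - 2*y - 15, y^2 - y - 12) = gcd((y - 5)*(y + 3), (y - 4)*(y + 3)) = y + 3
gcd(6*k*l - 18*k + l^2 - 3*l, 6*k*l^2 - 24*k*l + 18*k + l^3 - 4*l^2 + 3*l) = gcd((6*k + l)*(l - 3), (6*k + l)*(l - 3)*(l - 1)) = 6*k*l - 18*k + l^2 - 3*l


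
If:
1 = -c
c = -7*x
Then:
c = -1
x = 1/7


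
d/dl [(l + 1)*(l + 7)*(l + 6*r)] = 3*l^2 + 12*l*r + 16*l + 48*r + 7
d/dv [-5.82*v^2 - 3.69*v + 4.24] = -11.64*v - 3.69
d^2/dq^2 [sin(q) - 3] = -sin(q)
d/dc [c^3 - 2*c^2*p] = c*(3*c - 4*p)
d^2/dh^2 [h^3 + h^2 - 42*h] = 6*h + 2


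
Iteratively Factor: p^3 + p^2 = (p)*(p^2 + p) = p*(p + 1)*(p)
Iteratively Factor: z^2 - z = (z)*(z - 1)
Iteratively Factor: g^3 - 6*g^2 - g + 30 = (g + 2)*(g^2 - 8*g + 15) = (g - 3)*(g + 2)*(g - 5)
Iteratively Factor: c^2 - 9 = (c - 3)*(c + 3)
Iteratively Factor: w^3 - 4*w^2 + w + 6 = (w - 3)*(w^2 - w - 2) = (w - 3)*(w + 1)*(w - 2)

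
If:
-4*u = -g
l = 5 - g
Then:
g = 4*u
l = 5 - 4*u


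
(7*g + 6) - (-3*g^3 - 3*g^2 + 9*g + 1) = 3*g^3 + 3*g^2 - 2*g + 5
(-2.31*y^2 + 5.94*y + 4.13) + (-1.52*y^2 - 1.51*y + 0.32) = -3.83*y^2 + 4.43*y + 4.45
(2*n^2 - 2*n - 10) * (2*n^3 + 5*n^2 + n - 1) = 4*n^5 + 6*n^4 - 28*n^3 - 54*n^2 - 8*n + 10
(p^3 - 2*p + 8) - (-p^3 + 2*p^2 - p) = 2*p^3 - 2*p^2 - p + 8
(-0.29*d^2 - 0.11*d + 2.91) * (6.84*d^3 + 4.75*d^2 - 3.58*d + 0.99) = -1.9836*d^5 - 2.1299*d^4 + 20.4201*d^3 + 13.9292*d^2 - 10.5267*d + 2.8809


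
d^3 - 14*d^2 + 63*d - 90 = (d - 6)*(d - 5)*(d - 3)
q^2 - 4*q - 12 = (q - 6)*(q + 2)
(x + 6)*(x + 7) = x^2 + 13*x + 42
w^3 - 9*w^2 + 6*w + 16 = (w - 8)*(w - 2)*(w + 1)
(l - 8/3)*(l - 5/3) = l^2 - 13*l/3 + 40/9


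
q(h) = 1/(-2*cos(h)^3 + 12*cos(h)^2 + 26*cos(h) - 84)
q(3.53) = -0.01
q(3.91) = -0.01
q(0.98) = -0.02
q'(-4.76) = 0.00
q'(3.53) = 0.00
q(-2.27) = -0.01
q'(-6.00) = 0.00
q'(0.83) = 0.01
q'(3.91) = -0.00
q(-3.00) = -0.01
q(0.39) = -0.02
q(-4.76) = -0.01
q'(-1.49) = -0.00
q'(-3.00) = 0.00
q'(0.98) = 0.01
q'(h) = (-6*sin(h)*cos(h)^2 + 24*sin(h)*cos(h) + 26*sin(h))/(-2*cos(h)^3 + 12*cos(h)^2 + 26*cos(h) - 84)^2 = (-3*cos(h)^2 + 12*cos(h) + 13)*sin(h)/(2*(cos(h)^3 - 6*cos(h)^2 - 13*cos(h) + 42)^2)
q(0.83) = -0.02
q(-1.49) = -0.01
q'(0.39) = 0.01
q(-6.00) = -0.02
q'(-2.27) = -0.00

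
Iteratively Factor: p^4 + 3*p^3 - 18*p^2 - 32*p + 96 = (p - 3)*(p^3 + 6*p^2 - 32) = (p - 3)*(p + 4)*(p^2 + 2*p - 8) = (p - 3)*(p - 2)*(p + 4)*(p + 4)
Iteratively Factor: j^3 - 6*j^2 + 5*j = (j)*(j^2 - 6*j + 5) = j*(j - 5)*(j - 1)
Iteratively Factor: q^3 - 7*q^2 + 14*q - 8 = (q - 2)*(q^2 - 5*q + 4) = (q - 4)*(q - 2)*(q - 1)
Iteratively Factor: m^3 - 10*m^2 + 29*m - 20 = (m - 4)*(m^2 - 6*m + 5) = (m - 4)*(m - 1)*(m - 5)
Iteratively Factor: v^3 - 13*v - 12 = (v + 3)*(v^2 - 3*v - 4) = (v - 4)*(v + 3)*(v + 1)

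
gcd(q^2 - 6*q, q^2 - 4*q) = q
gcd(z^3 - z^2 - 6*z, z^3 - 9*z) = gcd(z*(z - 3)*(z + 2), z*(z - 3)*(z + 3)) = z^2 - 3*z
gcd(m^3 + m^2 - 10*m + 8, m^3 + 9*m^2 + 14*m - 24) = m^2 + 3*m - 4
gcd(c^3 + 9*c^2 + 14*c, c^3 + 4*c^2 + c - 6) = c + 2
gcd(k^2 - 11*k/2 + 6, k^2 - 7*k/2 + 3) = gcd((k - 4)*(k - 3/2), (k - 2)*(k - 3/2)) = k - 3/2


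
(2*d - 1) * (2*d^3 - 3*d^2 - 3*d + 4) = 4*d^4 - 8*d^3 - 3*d^2 + 11*d - 4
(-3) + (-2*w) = -2*w - 3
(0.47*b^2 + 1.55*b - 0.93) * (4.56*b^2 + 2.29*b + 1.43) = 2.1432*b^4 + 8.1443*b^3 - 0.0191999999999997*b^2 + 0.0867999999999998*b - 1.3299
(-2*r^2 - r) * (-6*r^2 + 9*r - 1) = 12*r^4 - 12*r^3 - 7*r^2 + r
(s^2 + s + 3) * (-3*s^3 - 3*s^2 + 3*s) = -3*s^5 - 6*s^4 - 9*s^3 - 6*s^2 + 9*s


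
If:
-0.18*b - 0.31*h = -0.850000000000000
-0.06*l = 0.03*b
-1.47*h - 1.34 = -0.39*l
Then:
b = 8.16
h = -1.99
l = -4.08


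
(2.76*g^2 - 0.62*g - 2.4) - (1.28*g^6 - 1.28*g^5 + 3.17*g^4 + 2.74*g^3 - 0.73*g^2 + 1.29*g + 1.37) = -1.28*g^6 + 1.28*g^5 - 3.17*g^4 - 2.74*g^3 + 3.49*g^2 - 1.91*g - 3.77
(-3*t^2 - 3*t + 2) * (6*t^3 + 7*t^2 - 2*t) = -18*t^5 - 39*t^4 - 3*t^3 + 20*t^2 - 4*t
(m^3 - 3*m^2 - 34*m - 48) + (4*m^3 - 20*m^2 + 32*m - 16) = 5*m^3 - 23*m^2 - 2*m - 64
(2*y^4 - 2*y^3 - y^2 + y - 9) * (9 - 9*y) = -18*y^5 + 36*y^4 - 9*y^3 - 18*y^2 + 90*y - 81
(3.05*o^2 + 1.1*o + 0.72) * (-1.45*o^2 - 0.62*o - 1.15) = -4.4225*o^4 - 3.486*o^3 - 5.2335*o^2 - 1.7114*o - 0.828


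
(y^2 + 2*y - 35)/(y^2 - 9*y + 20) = (y + 7)/(y - 4)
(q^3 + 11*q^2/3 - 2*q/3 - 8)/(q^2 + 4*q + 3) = (3*q^2 + 2*q - 8)/(3*(q + 1))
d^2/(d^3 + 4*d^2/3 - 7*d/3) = 3*d/(3*d^2 + 4*d - 7)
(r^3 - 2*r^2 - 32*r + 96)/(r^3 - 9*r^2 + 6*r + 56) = (r^2 + 2*r - 24)/(r^2 - 5*r - 14)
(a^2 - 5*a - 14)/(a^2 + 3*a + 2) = (a - 7)/(a + 1)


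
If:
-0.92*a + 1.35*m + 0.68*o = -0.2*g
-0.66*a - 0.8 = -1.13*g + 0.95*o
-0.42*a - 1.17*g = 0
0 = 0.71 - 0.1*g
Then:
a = -19.78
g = 7.10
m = -25.28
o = 21.34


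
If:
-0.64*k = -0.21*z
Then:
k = 0.328125*z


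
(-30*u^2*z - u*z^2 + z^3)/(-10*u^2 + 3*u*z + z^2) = z*(-6*u + z)/(-2*u + z)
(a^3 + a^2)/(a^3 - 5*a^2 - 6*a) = a/(a - 6)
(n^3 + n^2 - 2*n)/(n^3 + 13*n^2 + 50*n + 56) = n*(n - 1)/(n^2 + 11*n + 28)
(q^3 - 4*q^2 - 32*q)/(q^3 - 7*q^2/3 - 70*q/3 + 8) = 3*q*(q - 8)/(3*q^2 - 19*q + 6)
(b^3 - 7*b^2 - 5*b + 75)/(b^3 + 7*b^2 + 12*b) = (b^2 - 10*b + 25)/(b*(b + 4))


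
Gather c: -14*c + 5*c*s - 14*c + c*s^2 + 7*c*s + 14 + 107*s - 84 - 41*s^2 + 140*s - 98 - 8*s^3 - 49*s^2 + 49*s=c*(s^2 + 12*s - 28) - 8*s^3 - 90*s^2 + 296*s - 168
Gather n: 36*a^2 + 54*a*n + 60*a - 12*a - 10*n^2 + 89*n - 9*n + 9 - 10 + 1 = 36*a^2 + 48*a - 10*n^2 + n*(54*a + 80)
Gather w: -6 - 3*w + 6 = -3*w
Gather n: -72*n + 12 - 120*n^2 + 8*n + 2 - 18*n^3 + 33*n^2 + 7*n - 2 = -18*n^3 - 87*n^2 - 57*n + 12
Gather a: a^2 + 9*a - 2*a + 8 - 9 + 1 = a^2 + 7*a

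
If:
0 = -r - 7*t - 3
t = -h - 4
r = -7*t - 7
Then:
No Solution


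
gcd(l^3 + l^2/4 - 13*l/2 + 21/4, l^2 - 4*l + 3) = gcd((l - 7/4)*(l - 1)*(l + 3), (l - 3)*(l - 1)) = l - 1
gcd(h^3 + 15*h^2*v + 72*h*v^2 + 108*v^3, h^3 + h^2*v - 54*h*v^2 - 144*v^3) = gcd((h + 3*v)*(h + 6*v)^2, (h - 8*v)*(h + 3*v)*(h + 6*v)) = h^2 + 9*h*v + 18*v^2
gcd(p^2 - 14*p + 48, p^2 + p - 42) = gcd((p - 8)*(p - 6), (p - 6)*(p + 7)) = p - 6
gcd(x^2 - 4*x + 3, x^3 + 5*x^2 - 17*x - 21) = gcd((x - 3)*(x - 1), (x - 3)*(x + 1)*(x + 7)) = x - 3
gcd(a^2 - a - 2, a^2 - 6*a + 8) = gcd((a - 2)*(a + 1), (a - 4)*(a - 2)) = a - 2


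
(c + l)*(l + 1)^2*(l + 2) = c*l^3 + 4*c*l^2 + 5*c*l + 2*c + l^4 + 4*l^3 + 5*l^2 + 2*l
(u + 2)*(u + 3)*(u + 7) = u^3 + 12*u^2 + 41*u + 42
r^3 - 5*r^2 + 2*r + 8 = (r - 4)*(r - 2)*(r + 1)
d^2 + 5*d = d*(d + 5)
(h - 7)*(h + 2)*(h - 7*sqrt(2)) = h^3 - 7*sqrt(2)*h^2 - 5*h^2 - 14*h + 35*sqrt(2)*h + 98*sqrt(2)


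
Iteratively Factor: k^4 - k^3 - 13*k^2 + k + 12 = (k + 3)*(k^3 - 4*k^2 - k + 4) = (k - 1)*(k + 3)*(k^2 - 3*k - 4) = (k - 1)*(k + 1)*(k + 3)*(k - 4)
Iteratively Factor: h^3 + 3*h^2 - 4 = (h + 2)*(h^2 + h - 2) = (h - 1)*(h + 2)*(h + 2)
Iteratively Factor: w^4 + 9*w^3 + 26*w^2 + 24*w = (w + 3)*(w^3 + 6*w^2 + 8*w) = (w + 3)*(w + 4)*(w^2 + 2*w) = (w + 2)*(w + 3)*(w + 4)*(w)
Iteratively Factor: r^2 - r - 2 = (r + 1)*(r - 2)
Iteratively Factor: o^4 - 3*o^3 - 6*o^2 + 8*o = (o)*(o^3 - 3*o^2 - 6*o + 8) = o*(o - 1)*(o^2 - 2*o - 8) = o*(o - 1)*(o + 2)*(o - 4)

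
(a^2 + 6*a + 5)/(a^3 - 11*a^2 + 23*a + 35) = (a + 5)/(a^2 - 12*a + 35)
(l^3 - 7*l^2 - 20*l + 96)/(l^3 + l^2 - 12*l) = (l - 8)/l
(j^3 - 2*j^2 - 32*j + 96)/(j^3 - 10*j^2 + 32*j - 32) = (j + 6)/(j - 2)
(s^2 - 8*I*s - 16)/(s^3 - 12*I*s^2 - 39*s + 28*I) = (s - 4*I)/(s^2 - 8*I*s - 7)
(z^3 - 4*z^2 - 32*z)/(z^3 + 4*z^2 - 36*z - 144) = z*(z - 8)/(z^2 - 36)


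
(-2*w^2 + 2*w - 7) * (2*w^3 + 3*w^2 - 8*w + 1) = -4*w^5 - 2*w^4 + 8*w^3 - 39*w^2 + 58*w - 7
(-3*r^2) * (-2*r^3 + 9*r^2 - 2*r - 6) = 6*r^5 - 27*r^4 + 6*r^3 + 18*r^2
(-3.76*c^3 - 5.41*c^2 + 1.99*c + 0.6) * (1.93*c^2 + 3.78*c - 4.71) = -7.2568*c^5 - 24.6541*c^4 + 1.1005*c^3 + 34.1613*c^2 - 7.1049*c - 2.826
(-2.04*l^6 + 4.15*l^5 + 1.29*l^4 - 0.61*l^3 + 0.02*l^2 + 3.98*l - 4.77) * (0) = 0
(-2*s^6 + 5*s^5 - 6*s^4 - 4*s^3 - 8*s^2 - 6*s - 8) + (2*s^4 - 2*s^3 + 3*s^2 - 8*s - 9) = -2*s^6 + 5*s^5 - 4*s^4 - 6*s^3 - 5*s^2 - 14*s - 17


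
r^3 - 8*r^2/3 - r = r*(r - 3)*(r + 1/3)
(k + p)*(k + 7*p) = k^2 + 8*k*p + 7*p^2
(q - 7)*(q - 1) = q^2 - 8*q + 7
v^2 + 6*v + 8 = (v + 2)*(v + 4)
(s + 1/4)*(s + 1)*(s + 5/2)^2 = s^4 + 25*s^3/4 + 51*s^2/4 + 145*s/16 + 25/16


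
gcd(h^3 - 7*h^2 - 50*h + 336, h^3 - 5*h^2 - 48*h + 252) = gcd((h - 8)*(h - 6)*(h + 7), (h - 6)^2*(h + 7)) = h^2 + h - 42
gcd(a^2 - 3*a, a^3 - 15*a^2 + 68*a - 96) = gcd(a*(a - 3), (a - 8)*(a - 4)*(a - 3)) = a - 3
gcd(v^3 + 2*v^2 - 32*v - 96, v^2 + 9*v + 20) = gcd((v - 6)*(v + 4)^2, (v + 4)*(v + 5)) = v + 4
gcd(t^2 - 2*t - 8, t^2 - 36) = 1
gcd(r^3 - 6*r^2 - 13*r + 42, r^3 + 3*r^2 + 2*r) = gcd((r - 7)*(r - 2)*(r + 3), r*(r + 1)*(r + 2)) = 1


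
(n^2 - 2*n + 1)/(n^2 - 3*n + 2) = (n - 1)/(n - 2)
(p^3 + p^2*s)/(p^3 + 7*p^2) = (p + s)/(p + 7)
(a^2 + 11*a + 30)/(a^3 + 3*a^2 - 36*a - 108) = (a + 5)/(a^2 - 3*a - 18)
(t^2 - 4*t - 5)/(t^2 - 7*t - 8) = (t - 5)/(t - 8)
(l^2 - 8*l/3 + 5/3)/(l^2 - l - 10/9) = 3*(l - 1)/(3*l + 2)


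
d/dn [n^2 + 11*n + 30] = 2*n + 11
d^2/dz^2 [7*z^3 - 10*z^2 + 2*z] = 42*z - 20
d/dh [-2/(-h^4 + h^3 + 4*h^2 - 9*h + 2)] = 2*(-4*h^3 + 3*h^2 + 8*h - 9)/(-h^4 + h^3 + 4*h^2 - 9*h + 2)^2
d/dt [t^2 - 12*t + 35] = 2*t - 12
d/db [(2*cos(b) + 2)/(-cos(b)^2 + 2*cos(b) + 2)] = -2*(cos(b) + 2)*sin(b)*cos(b)/(sin(b)^2 + 2*cos(b) + 1)^2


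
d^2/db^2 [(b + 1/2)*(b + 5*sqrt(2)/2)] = 2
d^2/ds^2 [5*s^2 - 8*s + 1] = 10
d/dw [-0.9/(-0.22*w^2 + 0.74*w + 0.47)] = (0.666 - 0.396*w)/(-0.22*w^2 + 0.74*w + 0.47)^2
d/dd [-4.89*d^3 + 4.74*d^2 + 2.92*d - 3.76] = -14.67*d^2 + 9.48*d + 2.92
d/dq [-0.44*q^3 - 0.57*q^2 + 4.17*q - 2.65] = -1.32*q^2 - 1.14*q + 4.17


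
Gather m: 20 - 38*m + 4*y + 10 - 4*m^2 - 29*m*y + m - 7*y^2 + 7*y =-4*m^2 + m*(-29*y - 37) - 7*y^2 + 11*y + 30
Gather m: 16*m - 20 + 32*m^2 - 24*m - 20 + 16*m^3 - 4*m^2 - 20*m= 16*m^3 + 28*m^2 - 28*m - 40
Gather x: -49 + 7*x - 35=7*x - 84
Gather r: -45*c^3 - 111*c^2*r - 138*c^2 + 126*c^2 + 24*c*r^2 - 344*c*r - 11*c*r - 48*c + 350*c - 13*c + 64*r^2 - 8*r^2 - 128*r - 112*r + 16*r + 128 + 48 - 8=-45*c^3 - 12*c^2 + 289*c + r^2*(24*c + 56) + r*(-111*c^2 - 355*c - 224) + 168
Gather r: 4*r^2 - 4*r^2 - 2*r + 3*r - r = 0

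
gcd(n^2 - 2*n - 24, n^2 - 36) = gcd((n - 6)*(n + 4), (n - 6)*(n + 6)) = n - 6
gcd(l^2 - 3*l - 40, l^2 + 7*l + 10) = l + 5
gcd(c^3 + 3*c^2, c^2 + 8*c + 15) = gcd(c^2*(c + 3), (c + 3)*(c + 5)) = c + 3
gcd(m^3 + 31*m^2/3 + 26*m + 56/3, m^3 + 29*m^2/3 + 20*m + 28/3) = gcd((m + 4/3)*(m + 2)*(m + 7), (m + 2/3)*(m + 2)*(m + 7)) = m^2 + 9*m + 14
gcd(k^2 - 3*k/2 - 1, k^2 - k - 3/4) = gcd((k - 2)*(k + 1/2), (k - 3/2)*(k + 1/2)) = k + 1/2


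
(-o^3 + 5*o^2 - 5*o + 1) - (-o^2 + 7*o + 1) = -o^3 + 6*o^2 - 12*o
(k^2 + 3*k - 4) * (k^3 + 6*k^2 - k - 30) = k^5 + 9*k^4 + 13*k^3 - 57*k^2 - 86*k + 120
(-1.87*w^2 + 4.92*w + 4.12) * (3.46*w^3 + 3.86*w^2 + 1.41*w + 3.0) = -6.4702*w^5 + 9.805*w^4 + 30.6097*w^3 + 17.2304*w^2 + 20.5692*w + 12.36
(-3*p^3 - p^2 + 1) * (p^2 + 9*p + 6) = -3*p^5 - 28*p^4 - 27*p^3 - 5*p^2 + 9*p + 6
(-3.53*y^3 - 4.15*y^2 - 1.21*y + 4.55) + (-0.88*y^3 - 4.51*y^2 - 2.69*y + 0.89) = -4.41*y^3 - 8.66*y^2 - 3.9*y + 5.44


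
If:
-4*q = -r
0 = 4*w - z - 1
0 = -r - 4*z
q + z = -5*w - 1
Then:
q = 9/5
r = 36/5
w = -1/5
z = -9/5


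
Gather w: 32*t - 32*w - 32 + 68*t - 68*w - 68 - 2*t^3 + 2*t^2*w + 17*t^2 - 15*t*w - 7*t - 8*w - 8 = -2*t^3 + 17*t^2 + 93*t + w*(2*t^2 - 15*t - 108) - 108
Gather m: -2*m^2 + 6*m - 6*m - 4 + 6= 2 - 2*m^2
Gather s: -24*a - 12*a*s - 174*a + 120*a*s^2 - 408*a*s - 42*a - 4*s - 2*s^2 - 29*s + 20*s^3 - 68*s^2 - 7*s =-240*a + 20*s^3 + s^2*(120*a - 70) + s*(-420*a - 40)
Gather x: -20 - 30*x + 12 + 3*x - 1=-27*x - 9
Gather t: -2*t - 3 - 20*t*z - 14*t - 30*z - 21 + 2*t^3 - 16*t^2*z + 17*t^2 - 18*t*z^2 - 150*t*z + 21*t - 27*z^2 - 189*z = 2*t^3 + t^2*(17 - 16*z) + t*(-18*z^2 - 170*z + 5) - 27*z^2 - 219*z - 24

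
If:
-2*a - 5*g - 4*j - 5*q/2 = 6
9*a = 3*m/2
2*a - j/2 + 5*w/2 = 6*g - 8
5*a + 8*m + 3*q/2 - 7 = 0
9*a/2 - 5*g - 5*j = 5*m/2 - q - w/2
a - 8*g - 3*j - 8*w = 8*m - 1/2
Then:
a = 17011/95612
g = 287893/286836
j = -525263/286836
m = 51033/47806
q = -1461/902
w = -372811/286836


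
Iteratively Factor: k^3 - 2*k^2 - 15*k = (k - 5)*(k^2 + 3*k) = k*(k - 5)*(k + 3)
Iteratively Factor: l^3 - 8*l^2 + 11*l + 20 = (l - 5)*(l^2 - 3*l - 4) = (l - 5)*(l + 1)*(l - 4)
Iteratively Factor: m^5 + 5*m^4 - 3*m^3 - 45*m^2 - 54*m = (m)*(m^4 + 5*m^3 - 3*m^2 - 45*m - 54) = m*(m + 2)*(m^3 + 3*m^2 - 9*m - 27) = m*(m + 2)*(m + 3)*(m^2 - 9) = m*(m + 2)*(m + 3)^2*(m - 3)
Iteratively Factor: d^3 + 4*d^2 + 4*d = (d)*(d^2 + 4*d + 4) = d*(d + 2)*(d + 2)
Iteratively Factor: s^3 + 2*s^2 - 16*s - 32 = (s + 2)*(s^2 - 16) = (s - 4)*(s + 2)*(s + 4)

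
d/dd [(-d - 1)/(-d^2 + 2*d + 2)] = d*(-d - 2)/(d^4 - 4*d^3 + 8*d + 4)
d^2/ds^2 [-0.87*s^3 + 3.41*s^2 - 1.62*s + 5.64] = 6.82 - 5.22*s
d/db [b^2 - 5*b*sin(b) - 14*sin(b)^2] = -5*b*cos(b) + 2*b - 5*sin(b) - 14*sin(2*b)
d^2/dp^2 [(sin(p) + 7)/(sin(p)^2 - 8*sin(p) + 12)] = (-9*sin(p)^5 - 36*sin(p)^4 - 166*sin(p)^2 - 2075*sin(p)/2 - 63*sin(3*p) + sin(5*p)/2 + 920)/((sin(p) - 6)^3*(sin(p) - 2)^3)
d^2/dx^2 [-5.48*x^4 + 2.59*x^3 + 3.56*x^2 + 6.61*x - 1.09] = -65.76*x^2 + 15.54*x + 7.12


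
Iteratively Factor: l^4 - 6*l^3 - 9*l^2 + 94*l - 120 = (l - 3)*(l^3 - 3*l^2 - 18*l + 40) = (l - 5)*(l - 3)*(l^2 + 2*l - 8) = (l - 5)*(l - 3)*(l + 4)*(l - 2)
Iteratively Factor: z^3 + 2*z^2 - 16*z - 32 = (z + 2)*(z^2 - 16) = (z - 4)*(z + 2)*(z + 4)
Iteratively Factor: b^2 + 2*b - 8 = (b - 2)*(b + 4)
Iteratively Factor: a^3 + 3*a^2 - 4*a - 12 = (a - 2)*(a^2 + 5*a + 6) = (a - 2)*(a + 2)*(a + 3)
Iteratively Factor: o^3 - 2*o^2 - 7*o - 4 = (o + 1)*(o^2 - 3*o - 4) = (o + 1)^2*(o - 4)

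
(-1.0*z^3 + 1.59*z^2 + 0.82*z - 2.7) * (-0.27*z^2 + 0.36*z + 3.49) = 0.27*z^5 - 0.7893*z^4 - 3.139*z^3 + 6.5733*z^2 + 1.8898*z - 9.423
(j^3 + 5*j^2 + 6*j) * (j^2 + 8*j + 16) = j^5 + 13*j^4 + 62*j^3 + 128*j^2 + 96*j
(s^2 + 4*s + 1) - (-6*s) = s^2 + 10*s + 1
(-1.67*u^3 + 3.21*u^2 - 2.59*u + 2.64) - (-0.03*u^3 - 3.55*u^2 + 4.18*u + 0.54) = -1.64*u^3 + 6.76*u^2 - 6.77*u + 2.1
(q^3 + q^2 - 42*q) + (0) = q^3 + q^2 - 42*q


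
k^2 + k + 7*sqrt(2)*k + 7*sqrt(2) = (k + 1)*(k + 7*sqrt(2))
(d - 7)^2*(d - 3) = d^3 - 17*d^2 + 91*d - 147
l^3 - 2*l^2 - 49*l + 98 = (l - 7)*(l - 2)*(l + 7)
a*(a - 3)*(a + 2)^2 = a^4 + a^3 - 8*a^2 - 12*a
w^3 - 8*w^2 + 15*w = w*(w - 5)*(w - 3)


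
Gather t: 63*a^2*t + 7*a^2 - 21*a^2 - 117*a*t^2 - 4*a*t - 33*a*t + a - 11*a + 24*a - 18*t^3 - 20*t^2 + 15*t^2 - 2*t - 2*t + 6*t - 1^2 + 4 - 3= -14*a^2 + 14*a - 18*t^3 + t^2*(-117*a - 5) + t*(63*a^2 - 37*a + 2)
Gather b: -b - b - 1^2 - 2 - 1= -2*b - 4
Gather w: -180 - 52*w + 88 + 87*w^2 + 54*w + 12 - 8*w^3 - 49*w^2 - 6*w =-8*w^3 + 38*w^2 - 4*w - 80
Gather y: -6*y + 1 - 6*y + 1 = 2 - 12*y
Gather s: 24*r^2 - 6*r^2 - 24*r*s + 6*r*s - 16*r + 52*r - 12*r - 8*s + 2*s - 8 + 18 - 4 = 18*r^2 + 24*r + s*(-18*r - 6) + 6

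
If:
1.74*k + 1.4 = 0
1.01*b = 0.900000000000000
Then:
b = 0.89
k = -0.80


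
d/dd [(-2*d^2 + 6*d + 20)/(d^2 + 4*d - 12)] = 2*(-7*d^2 + 4*d - 76)/(d^4 + 8*d^3 - 8*d^2 - 96*d + 144)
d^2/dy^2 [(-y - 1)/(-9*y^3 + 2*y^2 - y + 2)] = 2*((y + 1)*(27*y^2 - 4*y + 1)^2 + (-27*y^2 + 4*y - (y + 1)*(27*y - 2) - 1)*(9*y^3 - 2*y^2 + y - 2))/(9*y^3 - 2*y^2 + y - 2)^3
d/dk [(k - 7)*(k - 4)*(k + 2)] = 3*k^2 - 18*k + 6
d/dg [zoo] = 0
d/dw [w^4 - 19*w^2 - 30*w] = 4*w^3 - 38*w - 30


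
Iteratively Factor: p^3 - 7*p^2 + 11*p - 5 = (p - 5)*(p^2 - 2*p + 1) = (p - 5)*(p - 1)*(p - 1)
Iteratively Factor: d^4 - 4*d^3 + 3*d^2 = (d - 3)*(d^3 - d^2) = d*(d - 3)*(d^2 - d) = d*(d - 3)*(d - 1)*(d)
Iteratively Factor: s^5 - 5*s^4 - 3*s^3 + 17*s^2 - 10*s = (s - 1)*(s^4 - 4*s^3 - 7*s^2 + 10*s) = (s - 1)^2*(s^3 - 3*s^2 - 10*s) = (s - 1)^2*(s + 2)*(s^2 - 5*s) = (s - 5)*(s - 1)^2*(s + 2)*(s)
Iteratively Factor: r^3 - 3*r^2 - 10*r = (r - 5)*(r^2 + 2*r) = (r - 5)*(r + 2)*(r)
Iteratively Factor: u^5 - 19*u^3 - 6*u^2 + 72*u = (u - 4)*(u^4 + 4*u^3 - 3*u^2 - 18*u) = (u - 4)*(u + 3)*(u^3 + u^2 - 6*u) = u*(u - 4)*(u + 3)*(u^2 + u - 6) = u*(u - 4)*(u + 3)^2*(u - 2)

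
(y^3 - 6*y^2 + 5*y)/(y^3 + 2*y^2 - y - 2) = y*(y - 5)/(y^2 + 3*y + 2)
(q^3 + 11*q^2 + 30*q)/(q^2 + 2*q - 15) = q*(q + 6)/(q - 3)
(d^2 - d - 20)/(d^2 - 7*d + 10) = (d + 4)/(d - 2)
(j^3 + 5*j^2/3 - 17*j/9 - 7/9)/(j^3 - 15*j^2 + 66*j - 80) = (9*j^3 + 15*j^2 - 17*j - 7)/(9*(j^3 - 15*j^2 + 66*j - 80))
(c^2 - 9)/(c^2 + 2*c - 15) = (c + 3)/(c + 5)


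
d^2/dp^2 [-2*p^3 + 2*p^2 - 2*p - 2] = 4 - 12*p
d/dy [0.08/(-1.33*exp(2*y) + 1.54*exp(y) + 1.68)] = (0.2128*exp(y) - 0.1232)*exp(y)/(-1.33*exp(2*y) + 1.54*exp(y) + 1.68)^2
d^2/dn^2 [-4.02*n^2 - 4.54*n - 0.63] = -8.04000000000000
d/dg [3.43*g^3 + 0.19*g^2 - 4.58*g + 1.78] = 10.29*g^2 + 0.38*g - 4.58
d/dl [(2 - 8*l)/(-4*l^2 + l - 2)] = 2*(-16*l^2 + 8*l + 7)/(16*l^4 - 8*l^3 + 17*l^2 - 4*l + 4)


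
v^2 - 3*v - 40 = (v - 8)*(v + 5)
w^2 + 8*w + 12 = (w + 2)*(w + 6)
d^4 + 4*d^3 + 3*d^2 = d^2*(d + 1)*(d + 3)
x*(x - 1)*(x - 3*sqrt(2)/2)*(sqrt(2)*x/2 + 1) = sqrt(2)*x^4/2 - sqrt(2)*x^3/2 - x^3/2 - 3*sqrt(2)*x^2/2 + x^2/2 + 3*sqrt(2)*x/2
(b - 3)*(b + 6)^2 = b^3 + 9*b^2 - 108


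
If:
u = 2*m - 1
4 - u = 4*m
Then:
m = 5/6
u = 2/3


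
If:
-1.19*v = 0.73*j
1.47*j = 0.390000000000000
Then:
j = 0.27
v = -0.16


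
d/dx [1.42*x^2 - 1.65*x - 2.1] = 2.84*x - 1.65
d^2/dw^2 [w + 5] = 0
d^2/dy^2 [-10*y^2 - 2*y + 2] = -20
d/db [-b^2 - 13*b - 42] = -2*b - 13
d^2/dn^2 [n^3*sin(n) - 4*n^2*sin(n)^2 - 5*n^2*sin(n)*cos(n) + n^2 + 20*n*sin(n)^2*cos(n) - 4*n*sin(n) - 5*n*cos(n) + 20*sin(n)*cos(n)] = -n^3*sin(n) + 10*n^2*sin(2*n) + 6*n^2*cos(n) - 8*n^2*cos(2*n) + 10*n*sin(n) - 16*n*sin(2*n) - 20*n*cos(2*n) + 45*n*cos(3*n) - 45*sin(2*n) + 30*sin(3*n) - 8*cos(n) + 4*cos(2*n) - 2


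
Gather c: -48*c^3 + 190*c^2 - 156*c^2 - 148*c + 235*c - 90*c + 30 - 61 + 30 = -48*c^3 + 34*c^2 - 3*c - 1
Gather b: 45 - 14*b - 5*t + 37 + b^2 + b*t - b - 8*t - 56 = b^2 + b*(t - 15) - 13*t + 26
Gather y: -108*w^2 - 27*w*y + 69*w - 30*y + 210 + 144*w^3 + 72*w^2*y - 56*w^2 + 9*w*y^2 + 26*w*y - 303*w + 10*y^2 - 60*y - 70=144*w^3 - 164*w^2 - 234*w + y^2*(9*w + 10) + y*(72*w^2 - w - 90) + 140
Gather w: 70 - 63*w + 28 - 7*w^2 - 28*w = -7*w^2 - 91*w + 98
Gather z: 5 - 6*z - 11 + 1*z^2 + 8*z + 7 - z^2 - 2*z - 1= 0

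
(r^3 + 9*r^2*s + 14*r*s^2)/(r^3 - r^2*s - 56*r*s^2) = (r + 2*s)/(r - 8*s)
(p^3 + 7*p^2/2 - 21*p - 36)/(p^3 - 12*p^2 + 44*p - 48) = (p^2 + 15*p/2 + 9)/(p^2 - 8*p + 12)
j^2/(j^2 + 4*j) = j/(j + 4)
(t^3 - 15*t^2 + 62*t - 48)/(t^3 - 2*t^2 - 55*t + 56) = (t - 6)/(t + 7)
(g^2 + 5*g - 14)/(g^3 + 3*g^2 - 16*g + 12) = (g + 7)/(g^2 + 5*g - 6)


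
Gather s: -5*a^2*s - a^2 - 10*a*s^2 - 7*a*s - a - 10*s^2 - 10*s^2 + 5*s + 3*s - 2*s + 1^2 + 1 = -a^2 - a + s^2*(-10*a - 20) + s*(-5*a^2 - 7*a + 6) + 2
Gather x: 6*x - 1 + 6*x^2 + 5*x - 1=6*x^2 + 11*x - 2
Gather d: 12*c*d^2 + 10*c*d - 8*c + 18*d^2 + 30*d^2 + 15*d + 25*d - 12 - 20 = -8*c + d^2*(12*c + 48) + d*(10*c + 40) - 32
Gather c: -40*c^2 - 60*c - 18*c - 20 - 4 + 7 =-40*c^2 - 78*c - 17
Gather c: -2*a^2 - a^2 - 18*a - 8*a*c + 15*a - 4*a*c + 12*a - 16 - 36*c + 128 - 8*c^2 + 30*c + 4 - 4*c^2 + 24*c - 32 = -3*a^2 + 9*a - 12*c^2 + c*(18 - 12*a) + 84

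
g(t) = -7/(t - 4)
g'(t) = 7/(t - 4)^2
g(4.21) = -33.33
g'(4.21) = 158.73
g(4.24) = -29.17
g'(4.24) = 121.53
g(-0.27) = 1.64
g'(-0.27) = 0.38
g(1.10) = 2.41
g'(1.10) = 0.83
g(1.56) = 2.87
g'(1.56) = 1.18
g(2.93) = 6.54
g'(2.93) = 6.11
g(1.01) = 2.34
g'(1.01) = 0.78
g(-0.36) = 1.61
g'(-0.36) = 0.37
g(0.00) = 1.75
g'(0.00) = 0.44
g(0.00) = 1.75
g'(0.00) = 0.44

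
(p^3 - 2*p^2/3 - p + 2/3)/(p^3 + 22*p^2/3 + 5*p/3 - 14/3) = (p - 1)/(p + 7)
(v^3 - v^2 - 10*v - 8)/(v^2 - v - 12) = (v^2 + 3*v + 2)/(v + 3)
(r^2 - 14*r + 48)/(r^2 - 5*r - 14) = (-r^2 + 14*r - 48)/(-r^2 + 5*r + 14)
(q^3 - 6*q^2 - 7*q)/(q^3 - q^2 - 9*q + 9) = q*(q^2 - 6*q - 7)/(q^3 - q^2 - 9*q + 9)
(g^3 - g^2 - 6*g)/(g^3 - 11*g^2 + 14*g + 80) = g*(g - 3)/(g^2 - 13*g + 40)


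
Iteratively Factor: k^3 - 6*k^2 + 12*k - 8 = (k - 2)*(k^2 - 4*k + 4) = (k - 2)^2*(k - 2)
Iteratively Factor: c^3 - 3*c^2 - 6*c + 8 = (c + 2)*(c^2 - 5*c + 4) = (c - 4)*(c + 2)*(c - 1)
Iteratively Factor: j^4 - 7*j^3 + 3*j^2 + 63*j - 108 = (j - 4)*(j^3 - 3*j^2 - 9*j + 27) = (j - 4)*(j + 3)*(j^2 - 6*j + 9) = (j - 4)*(j - 3)*(j + 3)*(j - 3)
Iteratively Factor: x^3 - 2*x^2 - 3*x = (x)*(x^2 - 2*x - 3) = x*(x - 3)*(x + 1)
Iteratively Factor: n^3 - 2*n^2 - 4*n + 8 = (n - 2)*(n^2 - 4) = (n - 2)*(n + 2)*(n - 2)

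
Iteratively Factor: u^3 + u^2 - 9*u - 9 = (u - 3)*(u^2 + 4*u + 3) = (u - 3)*(u + 3)*(u + 1)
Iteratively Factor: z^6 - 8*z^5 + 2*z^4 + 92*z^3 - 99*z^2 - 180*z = (z)*(z^5 - 8*z^4 + 2*z^3 + 92*z^2 - 99*z - 180) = z*(z + 1)*(z^4 - 9*z^3 + 11*z^2 + 81*z - 180) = z*(z - 4)*(z + 1)*(z^3 - 5*z^2 - 9*z + 45) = z*(z - 4)*(z - 3)*(z + 1)*(z^2 - 2*z - 15) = z*(z - 5)*(z - 4)*(z - 3)*(z + 1)*(z + 3)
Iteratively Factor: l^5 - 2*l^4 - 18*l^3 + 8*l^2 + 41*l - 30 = (l + 3)*(l^4 - 5*l^3 - 3*l^2 + 17*l - 10) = (l - 1)*(l + 3)*(l^3 - 4*l^2 - 7*l + 10) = (l - 1)^2*(l + 3)*(l^2 - 3*l - 10) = (l - 5)*(l - 1)^2*(l + 3)*(l + 2)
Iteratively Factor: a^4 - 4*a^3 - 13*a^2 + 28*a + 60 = (a + 2)*(a^3 - 6*a^2 - a + 30) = (a - 5)*(a + 2)*(a^2 - a - 6) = (a - 5)*(a + 2)^2*(a - 3)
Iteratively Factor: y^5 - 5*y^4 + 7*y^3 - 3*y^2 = (y)*(y^4 - 5*y^3 + 7*y^2 - 3*y) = y^2*(y^3 - 5*y^2 + 7*y - 3) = y^2*(y - 3)*(y^2 - 2*y + 1) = y^2*(y - 3)*(y - 1)*(y - 1)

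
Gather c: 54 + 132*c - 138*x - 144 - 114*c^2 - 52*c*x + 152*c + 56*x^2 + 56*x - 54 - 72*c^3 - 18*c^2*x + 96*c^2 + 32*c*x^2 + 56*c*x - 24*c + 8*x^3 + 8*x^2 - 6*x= -72*c^3 + c^2*(-18*x - 18) + c*(32*x^2 + 4*x + 260) + 8*x^3 + 64*x^2 - 88*x - 144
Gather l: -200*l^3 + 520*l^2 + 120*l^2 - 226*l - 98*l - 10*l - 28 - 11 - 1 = -200*l^3 + 640*l^2 - 334*l - 40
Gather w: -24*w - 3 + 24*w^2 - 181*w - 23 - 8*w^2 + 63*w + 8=16*w^2 - 142*w - 18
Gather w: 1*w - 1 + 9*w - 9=10*w - 10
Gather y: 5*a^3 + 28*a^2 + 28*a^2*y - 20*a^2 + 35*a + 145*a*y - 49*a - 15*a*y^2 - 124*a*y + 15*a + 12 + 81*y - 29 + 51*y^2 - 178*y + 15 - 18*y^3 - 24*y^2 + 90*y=5*a^3 + 8*a^2 + a - 18*y^3 + y^2*(27 - 15*a) + y*(28*a^2 + 21*a - 7) - 2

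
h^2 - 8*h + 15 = (h - 5)*(h - 3)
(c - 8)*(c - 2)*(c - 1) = c^3 - 11*c^2 + 26*c - 16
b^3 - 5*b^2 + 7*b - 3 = (b - 3)*(b - 1)^2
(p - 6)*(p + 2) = p^2 - 4*p - 12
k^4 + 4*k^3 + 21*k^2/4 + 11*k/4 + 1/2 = (k + 1/2)^2*(k + 1)*(k + 2)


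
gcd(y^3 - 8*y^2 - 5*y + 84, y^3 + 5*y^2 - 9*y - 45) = y + 3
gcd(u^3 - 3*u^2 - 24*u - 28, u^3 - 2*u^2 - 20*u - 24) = u^2 + 4*u + 4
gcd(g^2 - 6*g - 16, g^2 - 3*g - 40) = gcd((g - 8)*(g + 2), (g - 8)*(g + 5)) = g - 8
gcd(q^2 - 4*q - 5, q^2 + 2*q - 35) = q - 5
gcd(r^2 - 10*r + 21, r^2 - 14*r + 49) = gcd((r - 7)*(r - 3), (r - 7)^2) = r - 7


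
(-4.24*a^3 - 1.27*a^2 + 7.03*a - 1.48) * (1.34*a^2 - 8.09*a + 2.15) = -5.6816*a^5 + 32.5998*a^4 + 10.5785*a^3 - 61.5864*a^2 + 27.0877*a - 3.182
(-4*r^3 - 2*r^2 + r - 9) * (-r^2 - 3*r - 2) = 4*r^5 + 14*r^4 + 13*r^3 + 10*r^2 + 25*r + 18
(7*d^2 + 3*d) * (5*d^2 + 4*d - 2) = 35*d^4 + 43*d^3 - 2*d^2 - 6*d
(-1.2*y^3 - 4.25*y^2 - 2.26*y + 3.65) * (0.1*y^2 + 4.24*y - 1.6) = -0.12*y^5 - 5.513*y^4 - 16.326*y^3 - 2.4174*y^2 + 19.092*y - 5.84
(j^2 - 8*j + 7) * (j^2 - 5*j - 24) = j^4 - 13*j^3 + 23*j^2 + 157*j - 168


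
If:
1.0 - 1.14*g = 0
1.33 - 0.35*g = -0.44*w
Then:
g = 0.88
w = -2.32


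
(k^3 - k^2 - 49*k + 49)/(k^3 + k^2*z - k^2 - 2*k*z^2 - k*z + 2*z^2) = (49 - k^2)/(-k^2 - k*z + 2*z^2)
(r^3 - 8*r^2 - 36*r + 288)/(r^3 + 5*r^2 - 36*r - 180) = (r - 8)/(r + 5)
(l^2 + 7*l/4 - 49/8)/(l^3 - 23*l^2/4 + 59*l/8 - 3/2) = (8*l^2 + 14*l - 49)/(8*l^3 - 46*l^2 + 59*l - 12)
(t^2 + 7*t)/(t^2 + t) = (t + 7)/(t + 1)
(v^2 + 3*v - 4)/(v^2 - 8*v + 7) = (v + 4)/(v - 7)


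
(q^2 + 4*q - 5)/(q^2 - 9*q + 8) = (q + 5)/(q - 8)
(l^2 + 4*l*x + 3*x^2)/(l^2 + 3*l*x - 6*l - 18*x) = (l + x)/(l - 6)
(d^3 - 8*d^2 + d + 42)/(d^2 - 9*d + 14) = (d^2 - d - 6)/(d - 2)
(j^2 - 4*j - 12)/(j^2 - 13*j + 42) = (j + 2)/(j - 7)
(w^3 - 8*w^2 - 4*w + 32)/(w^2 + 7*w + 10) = (w^2 - 10*w + 16)/(w + 5)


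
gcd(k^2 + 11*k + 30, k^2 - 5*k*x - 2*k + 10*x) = 1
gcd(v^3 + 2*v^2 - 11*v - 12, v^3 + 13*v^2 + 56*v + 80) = v + 4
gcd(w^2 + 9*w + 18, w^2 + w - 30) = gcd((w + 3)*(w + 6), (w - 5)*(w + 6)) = w + 6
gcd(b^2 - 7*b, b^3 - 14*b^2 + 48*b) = b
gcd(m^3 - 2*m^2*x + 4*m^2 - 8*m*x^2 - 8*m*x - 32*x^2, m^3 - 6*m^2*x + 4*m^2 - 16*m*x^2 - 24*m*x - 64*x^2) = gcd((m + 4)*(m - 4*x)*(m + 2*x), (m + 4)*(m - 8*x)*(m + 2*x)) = m^2 + 2*m*x + 4*m + 8*x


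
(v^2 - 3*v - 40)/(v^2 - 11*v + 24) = (v + 5)/(v - 3)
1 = 1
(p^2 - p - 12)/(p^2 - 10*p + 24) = (p + 3)/(p - 6)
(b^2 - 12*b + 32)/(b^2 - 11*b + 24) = (b - 4)/(b - 3)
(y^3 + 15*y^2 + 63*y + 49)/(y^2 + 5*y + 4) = (y^2 + 14*y + 49)/(y + 4)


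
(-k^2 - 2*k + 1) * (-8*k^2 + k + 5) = 8*k^4 + 15*k^3 - 15*k^2 - 9*k + 5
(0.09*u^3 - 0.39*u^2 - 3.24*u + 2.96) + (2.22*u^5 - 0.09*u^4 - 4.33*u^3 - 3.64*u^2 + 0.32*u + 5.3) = 2.22*u^5 - 0.09*u^4 - 4.24*u^3 - 4.03*u^2 - 2.92*u + 8.26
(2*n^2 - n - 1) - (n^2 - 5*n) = n^2 + 4*n - 1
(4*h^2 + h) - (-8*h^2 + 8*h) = 12*h^2 - 7*h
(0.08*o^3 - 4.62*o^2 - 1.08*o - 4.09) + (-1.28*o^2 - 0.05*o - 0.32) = 0.08*o^3 - 5.9*o^2 - 1.13*o - 4.41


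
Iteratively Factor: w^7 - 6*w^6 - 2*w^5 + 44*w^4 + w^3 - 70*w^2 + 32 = (w + 1)*(w^6 - 7*w^5 + 5*w^4 + 39*w^3 - 38*w^2 - 32*w + 32) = (w - 4)*(w + 1)*(w^5 - 3*w^4 - 7*w^3 + 11*w^2 + 6*w - 8) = (w - 4)*(w - 1)*(w + 1)*(w^4 - 2*w^3 - 9*w^2 + 2*w + 8) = (w - 4)^2*(w - 1)*(w + 1)*(w^3 + 2*w^2 - w - 2) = (w - 4)^2*(w - 1)*(w + 1)*(w + 2)*(w^2 - 1) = (w - 4)^2*(w - 1)*(w + 1)^2*(w + 2)*(w - 1)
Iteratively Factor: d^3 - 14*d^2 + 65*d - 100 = (d - 4)*(d^2 - 10*d + 25) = (d - 5)*(d - 4)*(d - 5)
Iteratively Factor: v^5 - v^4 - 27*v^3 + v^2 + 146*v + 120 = (v - 3)*(v^4 + 2*v^3 - 21*v^2 - 62*v - 40) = (v - 3)*(v + 1)*(v^3 + v^2 - 22*v - 40) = (v - 3)*(v + 1)*(v + 2)*(v^2 - v - 20) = (v - 3)*(v + 1)*(v + 2)*(v + 4)*(v - 5)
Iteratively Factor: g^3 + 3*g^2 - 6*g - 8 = (g + 4)*(g^2 - g - 2) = (g - 2)*(g + 4)*(g + 1)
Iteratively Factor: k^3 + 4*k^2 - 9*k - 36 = (k + 3)*(k^2 + k - 12) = (k - 3)*(k + 3)*(k + 4)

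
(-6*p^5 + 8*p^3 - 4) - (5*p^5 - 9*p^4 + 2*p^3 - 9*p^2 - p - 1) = -11*p^5 + 9*p^4 + 6*p^3 + 9*p^2 + p - 3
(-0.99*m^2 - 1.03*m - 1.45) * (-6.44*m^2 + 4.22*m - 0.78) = 6.3756*m^4 + 2.4554*m^3 + 5.7636*m^2 - 5.3156*m + 1.131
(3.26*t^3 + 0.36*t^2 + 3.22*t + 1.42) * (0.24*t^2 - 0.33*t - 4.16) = 0.7824*t^5 - 0.9894*t^4 - 12.9076*t^3 - 2.2194*t^2 - 13.8638*t - 5.9072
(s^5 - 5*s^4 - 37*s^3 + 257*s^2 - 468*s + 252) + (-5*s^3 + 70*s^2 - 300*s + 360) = s^5 - 5*s^4 - 42*s^3 + 327*s^2 - 768*s + 612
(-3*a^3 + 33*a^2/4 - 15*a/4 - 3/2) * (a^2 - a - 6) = -3*a^5 + 45*a^4/4 + 6*a^3 - 189*a^2/4 + 24*a + 9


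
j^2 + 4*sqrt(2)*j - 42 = (j - 3*sqrt(2))*(j + 7*sqrt(2))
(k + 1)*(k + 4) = k^2 + 5*k + 4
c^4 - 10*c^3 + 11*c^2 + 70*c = c*(c - 7)*(c - 5)*(c + 2)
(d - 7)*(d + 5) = d^2 - 2*d - 35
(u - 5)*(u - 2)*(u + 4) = u^3 - 3*u^2 - 18*u + 40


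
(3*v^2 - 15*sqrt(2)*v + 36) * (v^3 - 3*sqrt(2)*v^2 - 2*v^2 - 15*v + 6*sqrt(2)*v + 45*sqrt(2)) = 3*v^5 - 24*sqrt(2)*v^4 - 6*v^4 + 48*sqrt(2)*v^3 + 81*v^3 - 252*v^2 + 252*sqrt(2)*v^2 - 1890*v + 216*sqrt(2)*v + 1620*sqrt(2)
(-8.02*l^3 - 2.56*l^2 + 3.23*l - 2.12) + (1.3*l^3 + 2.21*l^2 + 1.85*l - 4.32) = -6.72*l^3 - 0.35*l^2 + 5.08*l - 6.44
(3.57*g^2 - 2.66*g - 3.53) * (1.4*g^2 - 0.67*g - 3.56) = 4.998*g^4 - 6.1159*g^3 - 15.869*g^2 + 11.8347*g + 12.5668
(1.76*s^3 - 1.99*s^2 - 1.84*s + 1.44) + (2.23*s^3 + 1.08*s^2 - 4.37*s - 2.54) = 3.99*s^3 - 0.91*s^2 - 6.21*s - 1.1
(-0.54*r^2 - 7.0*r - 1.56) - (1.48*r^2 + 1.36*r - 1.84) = -2.02*r^2 - 8.36*r + 0.28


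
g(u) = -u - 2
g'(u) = -1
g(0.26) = -2.26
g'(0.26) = -1.00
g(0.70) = -2.70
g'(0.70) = -1.00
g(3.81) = -5.81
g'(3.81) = -1.00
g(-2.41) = 0.41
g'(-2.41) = -1.00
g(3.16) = -5.16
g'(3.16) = -1.00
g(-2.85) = 0.85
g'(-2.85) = -1.00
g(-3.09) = 1.09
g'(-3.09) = -1.00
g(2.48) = -4.48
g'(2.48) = -1.00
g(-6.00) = 4.00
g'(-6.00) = -1.00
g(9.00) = -11.00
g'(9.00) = -1.00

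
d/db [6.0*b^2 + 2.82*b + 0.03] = 12.0*b + 2.82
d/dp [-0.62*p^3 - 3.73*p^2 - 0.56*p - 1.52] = -1.86*p^2 - 7.46*p - 0.56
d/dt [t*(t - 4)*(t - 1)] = 3*t^2 - 10*t + 4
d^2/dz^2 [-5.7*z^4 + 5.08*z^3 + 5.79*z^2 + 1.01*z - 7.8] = -68.4*z^2 + 30.48*z + 11.58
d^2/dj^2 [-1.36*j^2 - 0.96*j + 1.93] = -2.72000000000000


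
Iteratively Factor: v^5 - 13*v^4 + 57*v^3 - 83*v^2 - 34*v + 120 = (v - 5)*(v^4 - 8*v^3 + 17*v^2 + 2*v - 24) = (v - 5)*(v + 1)*(v^3 - 9*v^2 + 26*v - 24) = (v - 5)*(v - 3)*(v + 1)*(v^2 - 6*v + 8) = (v - 5)*(v - 4)*(v - 3)*(v + 1)*(v - 2)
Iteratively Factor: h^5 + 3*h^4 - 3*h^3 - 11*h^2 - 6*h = (h + 1)*(h^4 + 2*h^3 - 5*h^2 - 6*h) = (h + 1)^2*(h^3 + h^2 - 6*h) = h*(h + 1)^2*(h^2 + h - 6) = h*(h - 2)*(h + 1)^2*(h + 3)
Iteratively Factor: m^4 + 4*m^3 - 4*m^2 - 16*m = (m + 2)*(m^3 + 2*m^2 - 8*m) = (m + 2)*(m + 4)*(m^2 - 2*m) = (m - 2)*(m + 2)*(m + 4)*(m)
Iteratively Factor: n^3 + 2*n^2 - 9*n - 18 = (n - 3)*(n^2 + 5*n + 6) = (n - 3)*(n + 2)*(n + 3)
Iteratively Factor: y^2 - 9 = (y - 3)*(y + 3)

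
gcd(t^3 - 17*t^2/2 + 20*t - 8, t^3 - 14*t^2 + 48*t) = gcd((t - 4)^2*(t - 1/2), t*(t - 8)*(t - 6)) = 1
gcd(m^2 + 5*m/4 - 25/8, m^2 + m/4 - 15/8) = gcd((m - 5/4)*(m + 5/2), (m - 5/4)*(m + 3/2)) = m - 5/4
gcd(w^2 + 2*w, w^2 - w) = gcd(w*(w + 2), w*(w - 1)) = w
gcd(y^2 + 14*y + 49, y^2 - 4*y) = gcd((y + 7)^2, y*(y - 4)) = 1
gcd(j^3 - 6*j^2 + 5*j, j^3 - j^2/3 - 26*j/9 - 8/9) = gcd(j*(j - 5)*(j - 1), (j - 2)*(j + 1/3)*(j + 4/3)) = 1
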